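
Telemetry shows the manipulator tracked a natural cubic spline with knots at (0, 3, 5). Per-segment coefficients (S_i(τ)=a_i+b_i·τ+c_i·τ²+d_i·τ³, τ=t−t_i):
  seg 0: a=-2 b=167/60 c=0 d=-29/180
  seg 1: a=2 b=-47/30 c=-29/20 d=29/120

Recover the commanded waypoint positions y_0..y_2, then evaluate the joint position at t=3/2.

y_0 = S_0(0) = a_0 = -2
y_1 = S_1(0) = a_1 = 2
y_2 = S_1(2) = -5
t_q=3/2 is in segment 0 (τ=3/2); S_0(τ)=261/160

y_0=-2 y_1=2 y_2=-5
S(3/2) = 261/160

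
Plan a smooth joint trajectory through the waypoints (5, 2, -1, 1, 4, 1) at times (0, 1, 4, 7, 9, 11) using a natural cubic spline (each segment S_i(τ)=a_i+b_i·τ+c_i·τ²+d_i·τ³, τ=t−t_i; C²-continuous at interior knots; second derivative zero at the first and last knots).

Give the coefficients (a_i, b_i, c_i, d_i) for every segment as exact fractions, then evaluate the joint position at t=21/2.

Δ: Δ0=-3, Δ1=-1, Δ2=2/3, Δ3=3/2, Δ4=-3/2
row 1: diag=8, rhs=12; c'=3/8, d'=3/2
row 2: denom=12−3·3/8=87/8; d'=(10−3·3/2)/(87/8)=44/87
row 3: denom=10−3·8/29=266/29; d'=(5−3·44/87)/(266/29)=101/266
row 4: denom=8−2·29/133=1006/133; d'=(-18−2·101/266)/(1006/133)=-2495/1006
back: M4=-2495/1006
back: M3=101/266−29/133·-2495/1006=463/503
back: M2=44/87−8/29·463/503=380/1509
back: M1=3/2−3/8·380/1509=707/503
M: M0=0, M1=707/503, M2=380/1509, M3=463/503, M4=-2495/1006, M5=0
seg 0: a=5, c=M0/2=0, d=(M1−M0)/(6·1)=707/3018, b=Δ0−h0·(2M0+M1)/6=-9761/3018
seg 1: a=2, c=M1/2=707/1006, d=(M2−M1)/(6·3)=-1741/27162, b=Δ1−h1·(2M1+M2)/6=-3820/1509
seg 2: a=-1, c=M2/2=190/1509, d=(M3−M2)/(6·3)=1009/27162, b=Δ2−h2·(2M2+M3)/6=-137/3018
seg 3: a=1, c=M3/2=463/1006, d=(M4−M3)/(6·2)=-3421/12072, b=Δ3−h3·(2M3+M4)/6=2585/1509
seg 4: a=4, c=M4/2=-2495/2012, d=(M5−M4)/(6·2)=2495/12072, b=Δ4−h4·(2M4+M5)/6=463/3018
t_q=21/2 → seg 4, τ=3/2; S=4+463/3018·τ+-2495/2012·τ²+2495/12072·τ³=68811/32192

  seg 0: a=5 b=-9761/3018 c=0 d=707/3018
  seg 1: a=2 b=-3820/1509 c=707/1006 d=-1741/27162
  seg 2: a=-1 b=-137/3018 c=190/1509 d=1009/27162
  seg 3: a=1 b=2585/1509 c=463/1006 d=-3421/12072
  seg 4: a=4 b=463/3018 c=-2495/2012 d=2495/12072
S(21/2) = 68811/32192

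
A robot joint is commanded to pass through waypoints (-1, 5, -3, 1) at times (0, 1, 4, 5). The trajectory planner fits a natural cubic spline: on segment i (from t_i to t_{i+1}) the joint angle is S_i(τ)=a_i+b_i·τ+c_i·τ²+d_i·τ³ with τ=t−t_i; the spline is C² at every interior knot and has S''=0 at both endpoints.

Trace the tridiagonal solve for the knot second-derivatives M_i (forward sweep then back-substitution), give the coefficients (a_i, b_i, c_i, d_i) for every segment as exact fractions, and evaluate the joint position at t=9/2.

  seg 0: a=-1 b=1258/165 c=0 d=-268/165
  seg 1: a=5 b=454/165 c=-268/55 d=46/45
  seg 2: a=-3 b=184/165 c=238/55 d=-238/165
S(9/2) = -339/220

Δ: Δ0=6, Δ1=-8/3, Δ2=4
row 1: diag=8, rhs=-52; c'=3/8, d'=-13/2
row 2: denom=8−3·3/8=55/8; d'=(40−3·-13/2)/(55/8)=476/55
back: M2=476/55
back: M1=-13/2−3/8·476/55=-536/55
M: M0=0, M1=-536/55, M2=476/55, M3=0
seg 0: a=-1, c=M0/2=0, d=(M1−M0)/(6·1)=-268/165, b=Δ0−h0·(2M0+M1)/6=1258/165
seg 1: a=5, c=M1/2=-268/55, d=(M2−M1)/(6·3)=46/45, b=Δ1−h1·(2M1+M2)/6=454/165
seg 2: a=-3, c=M2/2=238/55, d=(M3−M2)/(6·1)=-238/165, b=Δ2−h2·(2M2+M3)/6=184/165
t_q=9/2 → seg 2, τ=1/2; S=-3+184/165·τ+238/55·τ²+-238/165·τ³=-339/220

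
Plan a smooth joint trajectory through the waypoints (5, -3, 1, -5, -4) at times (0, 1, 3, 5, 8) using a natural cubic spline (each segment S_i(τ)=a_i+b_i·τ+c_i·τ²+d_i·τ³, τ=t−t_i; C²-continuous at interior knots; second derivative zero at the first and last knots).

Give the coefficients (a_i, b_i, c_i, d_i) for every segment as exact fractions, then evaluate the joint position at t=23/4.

Δ: Δ0=-8, Δ1=2, Δ2=-3, Δ3=1/3
row 1: diag=6, rhs=60; c'=1/3, d'=10
row 2: denom=8−2·1/3=22/3; d'=(-30−2·10)/(22/3)=-75/11
row 3: denom=10−2·3/11=104/11; d'=(20−2·-75/11)/(104/11)=185/52
back: M3=185/52
back: M2=-75/11−3/11·185/52=-405/52
back: M1=10−1/3·-405/52=655/52
M: M0=0, M1=655/52, M2=-405/52, M3=185/52, M4=0
seg 0: a=5, c=M0/2=0, d=(M1−M0)/(6·1)=655/312, b=Δ0−h0·(2M0+M1)/6=-3151/312
seg 1: a=-3, c=M1/2=655/104, d=(M2−M1)/(6·2)=-265/156, b=Δ1−h1·(2M1+M2)/6=-593/156
seg 2: a=1, c=M2/2=-405/104, d=(M3−M2)/(6·2)=295/312, b=Δ2−h2·(2M2+M3)/6=157/156
seg 3: a=-5, c=M3/2=185/104, d=(M4−M3)/(6·3)=-185/936, b=Δ3−h3·(2M3+M4)/6=-503/156
t_q=23/4 → seg 3, τ=3/4; S=-5+-503/156·τ+185/104·τ²+-185/936·τ³=-43271/6656

  seg 0: a=5 b=-3151/312 c=0 d=655/312
  seg 1: a=-3 b=-593/156 c=655/104 d=-265/156
  seg 2: a=1 b=157/156 c=-405/104 d=295/312
  seg 3: a=-5 b=-503/156 c=185/104 d=-185/936
S(23/4) = -43271/6656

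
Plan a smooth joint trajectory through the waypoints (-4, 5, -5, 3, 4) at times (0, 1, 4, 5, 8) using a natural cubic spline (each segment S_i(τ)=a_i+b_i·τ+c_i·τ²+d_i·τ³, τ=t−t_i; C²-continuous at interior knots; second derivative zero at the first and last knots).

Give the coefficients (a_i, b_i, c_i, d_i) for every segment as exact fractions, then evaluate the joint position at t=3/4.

  seg 0: a=-4 b=310/27 c=0 d=-67/27
  seg 1: a=5 b=109/27 c=-67/9 d=404/243
  seg 2: a=-5 b=115/27 c=203/27 d=-34/9
  seg 3: a=3 b=215/27 c=-103/27 d=103/243
S(3/4) = 2053/576

Δ: Δ0=9, Δ1=-10/3, Δ2=8, Δ3=1/3
row 1: diag=8, rhs=-74; c'=3/8, d'=-37/4
row 2: denom=8−3·3/8=55/8; d'=(68−3·-37/4)/(55/8)=766/55
row 3: denom=8−1·8/55=432/55; d'=(-46−1·766/55)/(432/55)=-206/27
back: M3=-206/27
back: M2=766/55−8/55·-206/27=406/27
back: M1=-37/4−3/8·406/27=-134/9
M: M0=0, M1=-134/9, M2=406/27, M3=-206/27, M4=0
seg 0: a=-4, c=M0/2=0, d=(M1−M0)/(6·1)=-67/27, b=Δ0−h0·(2M0+M1)/6=310/27
seg 1: a=5, c=M1/2=-67/9, d=(M2−M1)/(6·3)=404/243, b=Δ1−h1·(2M1+M2)/6=109/27
seg 2: a=-5, c=M2/2=203/27, d=(M3−M2)/(6·1)=-34/9, b=Δ2−h2·(2M2+M3)/6=115/27
seg 3: a=3, c=M3/2=-103/27, d=(M4−M3)/(6·3)=103/243, b=Δ3−h3·(2M3+M4)/6=215/27
t_q=3/4 → seg 0, τ=3/4; S=-4+310/27·τ+0·τ²+-67/27·τ³=2053/576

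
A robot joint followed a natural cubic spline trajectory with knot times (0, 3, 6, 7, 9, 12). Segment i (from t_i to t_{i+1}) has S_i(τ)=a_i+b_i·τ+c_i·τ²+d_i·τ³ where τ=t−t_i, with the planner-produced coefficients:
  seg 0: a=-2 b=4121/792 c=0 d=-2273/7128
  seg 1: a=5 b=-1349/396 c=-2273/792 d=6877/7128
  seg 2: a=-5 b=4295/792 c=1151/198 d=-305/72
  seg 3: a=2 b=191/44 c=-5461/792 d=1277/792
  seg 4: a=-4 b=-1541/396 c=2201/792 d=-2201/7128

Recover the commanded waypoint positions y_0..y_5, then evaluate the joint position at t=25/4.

y_0 = S_0(0) = a_0 = -2
y_1 = S_1(0) = a_1 = 5
y_2 = S_2(0) = a_2 = -5
y_3 = S_3(0) = a_3 = 2
y_4 = S_4(0) = a_4 = -4
y_5 = S_4(3) = 1
t_q=25/4 is in segment 2 (τ=1/4); S_2(τ)=-18851/5632

y_0=-2 y_1=5 y_2=-5 y_3=2 y_4=-4 y_5=1
S(25/4) = -18851/5632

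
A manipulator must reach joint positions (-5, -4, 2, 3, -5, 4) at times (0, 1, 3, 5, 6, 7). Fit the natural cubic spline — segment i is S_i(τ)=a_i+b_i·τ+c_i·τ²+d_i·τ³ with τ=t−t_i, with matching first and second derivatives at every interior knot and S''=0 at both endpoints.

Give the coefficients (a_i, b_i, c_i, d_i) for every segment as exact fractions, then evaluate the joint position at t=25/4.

  seg 0: a=-5 b=669/916 c=0 d=247/916
  seg 1: a=-4 b=705/458 c=741/916 d=-9/229
  seg 2: a=2 b=1971/458 c=525/916 d=-2267/1832
  seg 3: a=3 b=-1890/229 c=-1569/229 d=1627/229
  seg 4: a=-5 b=-147/229 c=3312/229 d=-1104/229
S(25/4) = -992/229

Δ: Δ0=1, Δ1=3, Δ2=1/2, Δ3=-8, Δ4=9
row 1: diag=6, rhs=12; c'=1/3, d'=2
row 2: denom=8−2·1/3=22/3; d'=(-15−2·2)/(22/3)=-57/22
row 3: denom=6−2·3/11=60/11; d'=(-51−2·-57/22)/(60/11)=-42/5
row 4: denom=4−1·11/60=229/60; d'=(102−1·-42/5)/(229/60)=6624/229
back: M4=6624/229
back: M3=-42/5−11/60·6624/229=-3138/229
back: M2=-57/22−3/11·-3138/229=525/458
back: M1=2−1/3·525/458=741/458
M: M0=0, M1=741/458, M2=525/458, M3=-3138/229, M4=6624/229, M5=0
seg 0: a=-5, c=M0/2=0, d=(M1−M0)/(6·1)=247/916, b=Δ0−h0·(2M0+M1)/6=669/916
seg 1: a=-4, c=M1/2=741/916, d=(M2−M1)/(6·2)=-9/229, b=Δ1−h1·(2M1+M2)/6=705/458
seg 2: a=2, c=M2/2=525/916, d=(M3−M2)/(6·2)=-2267/1832, b=Δ2−h2·(2M2+M3)/6=1971/458
seg 3: a=3, c=M3/2=-1569/229, d=(M4−M3)/(6·1)=1627/229, b=Δ3−h3·(2M3+M4)/6=-1890/229
seg 4: a=-5, c=M4/2=3312/229, d=(M5−M4)/(6·1)=-1104/229, b=Δ4−h4·(2M4+M5)/6=-147/229
t_q=25/4 → seg 4, τ=1/4; S=-5+-147/229·τ+3312/229·τ²+-1104/229·τ³=-992/229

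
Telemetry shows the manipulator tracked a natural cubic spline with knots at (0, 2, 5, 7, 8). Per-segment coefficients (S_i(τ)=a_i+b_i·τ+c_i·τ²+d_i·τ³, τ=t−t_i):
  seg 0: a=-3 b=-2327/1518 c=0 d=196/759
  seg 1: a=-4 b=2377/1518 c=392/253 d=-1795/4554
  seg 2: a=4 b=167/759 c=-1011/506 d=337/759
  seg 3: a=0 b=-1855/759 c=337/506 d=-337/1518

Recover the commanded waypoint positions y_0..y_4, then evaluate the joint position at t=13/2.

y_0=-3 y_1=-4 y_2=4 y_3=0 y_4=-2
S(13/2) = 1349/1012

y_0 = S_0(0) = a_0 = -3
y_1 = S_1(0) = a_1 = -4
y_2 = S_2(0) = a_2 = 4
y_3 = S_3(0) = a_3 = 0
y_4 = S_3(1) = -2
t_q=13/2 is in segment 2 (τ=3/2); S_2(τ)=1349/1012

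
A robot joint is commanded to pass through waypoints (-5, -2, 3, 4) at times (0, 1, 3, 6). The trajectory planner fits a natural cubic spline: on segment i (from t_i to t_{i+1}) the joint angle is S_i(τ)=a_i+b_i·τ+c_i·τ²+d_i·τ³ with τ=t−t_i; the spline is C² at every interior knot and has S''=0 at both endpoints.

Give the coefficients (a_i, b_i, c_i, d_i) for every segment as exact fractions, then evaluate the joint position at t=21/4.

  seg 0: a=-5 b=253/84 c=0 d=-1/84
  seg 1: a=-2 b=125/42 c=-1/28 d=-17/168
  seg 2: a=3 b=34/21 c=-9/14 d=1/14
S(21/4) = 3765/896

Δ: Δ0=3, Δ1=5/2, Δ2=1/3
row 1: diag=6, rhs=-3; c'=1/3, d'=-1/2
row 2: denom=10−2·1/3=28/3; d'=(-13−2·-1/2)/(28/3)=-9/7
back: M2=-9/7
back: M1=-1/2−1/3·-9/7=-1/14
M: M0=0, M1=-1/14, M2=-9/7, M3=0
seg 0: a=-5, c=M0/2=0, d=(M1−M0)/(6·1)=-1/84, b=Δ0−h0·(2M0+M1)/6=253/84
seg 1: a=-2, c=M1/2=-1/28, d=(M2−M1)/(6·2)=-17/168, b=Δ1−h1·(2M1+M2)/6=125/42
seg 2: a=3, c=M2/2=-9/14, d=(M3−M2)/(6·3)=1/14, b=Δ2−h2·(2M2+M3)/6=34/21
t_q=21/4 → seg 2, τ=9/4; S=3+34/21·τ+-9/14·τ²+1/14·τ³=3765/896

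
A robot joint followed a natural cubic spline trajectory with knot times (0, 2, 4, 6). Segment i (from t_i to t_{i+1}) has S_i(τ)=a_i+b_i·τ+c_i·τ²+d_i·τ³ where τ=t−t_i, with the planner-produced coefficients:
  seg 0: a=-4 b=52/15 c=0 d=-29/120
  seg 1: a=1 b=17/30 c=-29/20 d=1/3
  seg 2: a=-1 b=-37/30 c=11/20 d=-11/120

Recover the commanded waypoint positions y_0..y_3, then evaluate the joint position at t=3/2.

y_0 = S_0(0) = a_0 = -4
y_1 = S_1(0) = a_1 = 1
y_2 = S_2(0) = a_2 = -1
y_3 = S_2(2) = -2
t_q=3/2 is in segment 0 (τ=3/2); S_0(τ)=123/320

y_0=-4 y_1=1 y_2=-1 y_3=-2
S(3/2) = 123/320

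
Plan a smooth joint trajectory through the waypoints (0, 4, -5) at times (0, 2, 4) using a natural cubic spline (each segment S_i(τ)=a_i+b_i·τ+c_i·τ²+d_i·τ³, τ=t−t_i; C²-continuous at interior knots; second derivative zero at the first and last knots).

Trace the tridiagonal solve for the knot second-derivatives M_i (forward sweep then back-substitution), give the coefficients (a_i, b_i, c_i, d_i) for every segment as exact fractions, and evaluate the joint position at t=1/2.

Δ: Δ0=2, Δ1=-9/2
row 1: diag=8, rhs=-39; c'=1/4, d'=-39/8
back: M1=-39/8
M: M0=0, M1=-39/8, M2=0
seg 0: a=0, c=M0/2=0, d=(M1−M0)/(6·2)=-13/32, b=Δ0−h0·(2M0+M1)/6=29/8
seg 1: a=4, c=M1/2=-39/16, d=(M2−M1)/(6·2)=13/32, b=Δ1−h1·(2M1+M2)/6=-5/4
t_q=1/2 → seg 0, τ=1/2; S=0+29/8·τ+0·τ²+-13/32·τ³=451/256

  seg 0: a=0 b=29/8 c=0 d=-13/32
  seg 1: a=4 b=-5/4 c=-39/16 d=13/32
S(1/2) = 451/256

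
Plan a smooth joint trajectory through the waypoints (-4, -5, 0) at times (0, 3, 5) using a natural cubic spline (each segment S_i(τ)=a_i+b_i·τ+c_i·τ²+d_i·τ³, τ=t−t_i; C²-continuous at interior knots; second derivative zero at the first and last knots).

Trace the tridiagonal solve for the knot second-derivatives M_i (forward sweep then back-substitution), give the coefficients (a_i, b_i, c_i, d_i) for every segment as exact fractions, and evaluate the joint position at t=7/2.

Δ: Δ0=-1/3, Δ1=5/2
row 1: diag=10, rhs=17; c'=1/5, d'=17/10
back: M1=17/10
M: M0=0, M1=17/10, M2=0
seg 0: a=-4, c=M0/2=0, d=(M1−M0)/(6·3)=17/180, b=Δ0−h0·(2M0+M1)/6=-71/60
seg 1: a=-5, c=M1/2=17/20, d=(M2−M1)/(6·2)=-17/120, b=Δ1−h1·(2M1+M2)/6=41/30
t_q=7/2 → seg 1, τ=1/2; S=-5+41/30·τ+17/20·τ²+-17/120·τ³=-1319/320

  seg 0: a=-4 b=-71/60 c=0 d=17/180
  seg 1: a=-5 b=41/30 c=17/20 d=-17/120
S(7/2) = -1319/320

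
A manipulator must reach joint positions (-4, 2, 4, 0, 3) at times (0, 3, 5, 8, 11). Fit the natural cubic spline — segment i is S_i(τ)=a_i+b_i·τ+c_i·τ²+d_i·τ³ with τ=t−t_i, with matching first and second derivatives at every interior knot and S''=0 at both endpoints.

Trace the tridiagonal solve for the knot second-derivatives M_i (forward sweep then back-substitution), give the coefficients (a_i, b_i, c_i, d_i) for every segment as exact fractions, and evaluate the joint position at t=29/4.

  seg 0: a=-4 b=749/354 c=0 d=-41/3186
  seg 1: a=2 b=313/177 c=-41/354 d=-95/708
  seg 2: a=4 b=-18/59 c=-163/177 d=307/1593
  seg 3: a=0 b=-37/59 c=48/59 d=-16/177
S(29/4) = 3197/3776

Δ: Δ0=2, Δ1=1, Δ2=-4/3, Δ3=1
row 1: diag=10, rhs=-6; c'=1/5, d'=-3/5
row 2: denom=10−2·1/5=48/5; d'=(-14−2·-3/5)/(48/5)=-4/3
row 3: denom=12−3·5/16=177/16; d'=(14−3·-4/3)/(177/16)=96/59
back: M3=96/59
back: M2=-4/3−5/16·96/59=-326/177
back: M1=-3/5−1/5·-326/177=-41/177
M: M0=0, M1=-41/177, M2=-326/177, M3=96/59, M4=0
seg 0: a=-4, c=M0/2=0, d=(M1−M0)/(6·3)=-41/3186, b=Δ0−h0·(2M0+M1)/6=749/354
seg 1: a=2, c=M1/2=-41/354, d=(M2−M1)/(6·2)=-95/708, b=Δ1−h1·(2M1+M2)/6=313/177
seg 2: a=4, c=M2/2=-163/177, d=(M3−M2)/(6·3)=307/1593, b=Δ2−h2·(2M2+M3)/6=-18/59
seg 3: a=0, c=M3/2=48/59, d=(M4−M3)/(6·3)=-16/177, b=Δ3−h3·(2M3+M4)/6=-37/59
t_q=29/4 → seg 2, τ=9/4; S=4+-18/59·τ+-163/177·τ²+307/1593·τ³=3197/3776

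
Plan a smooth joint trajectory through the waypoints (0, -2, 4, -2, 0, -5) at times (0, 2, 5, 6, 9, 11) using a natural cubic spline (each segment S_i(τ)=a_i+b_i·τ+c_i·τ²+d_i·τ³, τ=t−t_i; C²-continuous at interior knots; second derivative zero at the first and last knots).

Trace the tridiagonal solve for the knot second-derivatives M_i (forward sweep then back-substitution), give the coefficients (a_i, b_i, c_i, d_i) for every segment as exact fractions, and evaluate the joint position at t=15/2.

Δ: Δ0=-1, Δ1=2, Δ2=-6, Δ3=2/3, Δ4=-5/2
row 1: diag=10, rhs=18; c'=3/10, d'=9/5
row 2: denom=8−3·3/10=71/10; d'=(-48−3·9/5)/(71/10)=-534/71
row 3: denom=8−1·10/71=558/71; d'=(40−1·-534/71)/(558/71)=1687/279
row 4: denom=10−3·71/186=549/62; d'=(-19−3·1687/279)/(549/62)=-6908/1647
back: M4=-6908/1647
back: M3=1687/279−71/186·-6908/1647=37787/4941
back: M2=-534/71−10/71·37787/4941=-42484/4941
back: M1=9/5−3/10·-42484/4941=7213/1647
M: M0=0, M1=7213/1647, M2=-42484/4941, M3=37787/4941, M4=-6908/1647, M5=0
seg 0: a=0, c=M0/2=0, d=(M1−M0)/(6·2)=7213/19764, b=Δ0−h0·(2M0+M1)/6=-12154/4941
seg 1: a=-2, c=M1/2=7213/3294, d=(M2−M1)/(6·3)=-64123/88938, b=Δ1−h1·(2M1+M2)/6=9485/4941
seg 2: a=4, c=M2/2=-21242/4941, d=(M3−M2)/(6·1)=991/366, b=Δ2−h2·(2M2+M3)/6=-43565/9882
seg 3: a=-2, c=M3/2=37787/9882, d=(M4−M3)/(6·3)=-58511/88938, b=Δ3−h3·(2M3+M4)/6=-24131/4941
seg 4: a=0, c=M4/2=-3454/1647, d=(M5−M4)/(6·2)=1727/4941, b=Δ4−h4·(2M4+M5)/6=2927/9882
t_q=15/2 → seg 3, τ=3/2; S=-2+-24131/4941·τ+37787/9882·τ²+-58511/88938·τ³=-25847/8784

  seg 0: a=0 b=-12154/4941 c=0 d=7213/19764
  seg 1: a=-2 b=9485/4941 c=7213/3294 d=-64123/88938
  seg 2: a=4 b=-43565/9882 c=-21242/4941 d=991/366
  seg 3: a=-2 b=-24131/4941 c=37787/9882 d=-58511/88938
  seg 4: a=0 b=2927/9882 c=-3454/1647 d=1727/4941
S(15/2) = -25847/8784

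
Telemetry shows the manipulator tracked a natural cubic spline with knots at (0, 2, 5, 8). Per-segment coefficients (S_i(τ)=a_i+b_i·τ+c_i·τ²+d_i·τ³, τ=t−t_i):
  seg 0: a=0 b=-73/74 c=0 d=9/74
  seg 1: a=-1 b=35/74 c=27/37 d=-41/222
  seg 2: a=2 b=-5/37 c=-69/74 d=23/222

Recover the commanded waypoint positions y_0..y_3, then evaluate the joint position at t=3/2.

y_0=0 y_1=-1 y_2=2 y_3=-4
S(3/2) = -633/592

y_0 = S_0(0) = a_0 = 0
y_1 = S_1(0) = a_1 = -1
y_2 = S_2(0) = a_2 = 2
y_3 = S_2(3) = -4
t_q=3/2 is in segment 0 (τ=3/2); S_0(τ)=-633/592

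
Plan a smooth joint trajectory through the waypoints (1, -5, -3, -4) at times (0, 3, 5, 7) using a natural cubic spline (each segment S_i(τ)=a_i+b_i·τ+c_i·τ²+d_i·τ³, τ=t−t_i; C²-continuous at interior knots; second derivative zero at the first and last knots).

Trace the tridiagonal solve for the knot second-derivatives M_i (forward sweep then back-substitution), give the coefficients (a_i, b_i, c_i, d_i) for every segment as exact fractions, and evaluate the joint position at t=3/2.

Δ: Δ0=-2, Δ1=1, Δ2=-1/2
row 1: diag=10, rhs=18; c'=1/5, d'=9/5
row 2: denom=8−2·1/5=38/5; d'=(-9−2·9/5)/(38/5)=-63/38
back: M2=-63/38
back: M1=9/5−1/5·-63/38=81/38
M: M0=0, M1=81/38, M2=-63/38, M3=0
seg 0: a=1, c=M0/2=0, d=(M1−M0)/(6·3)=9/76, b=Δ0−h0·(2M0+M1)/6=-233/76
seg 1: a=-5, c=M1/2=81/76, d=(M2−M1)/(6·2)=-6/19, b=Δ1−h1·(2M1+M2)/6=5/38
seg 2: a=-3, c=M2/2=-63/76, d=(M3−M2)/(6·2)=21/152, b=Δ2−h2·(2M2+M3)/6=23/38
t_q=3/2 → seg 0, τ=3/2; S=1+-233/76·τ+0·τ²+9/76·τ³=-1945/608

  seg 0: a=1 b=-233/76 c=0 d=9/76
  seg 1: a=-5 b=5/38 c=81/76 d=-6/19
  seg 2: a=-3 b=23/38 c=-63/76 d=21/152
S(3/2) = -1945/608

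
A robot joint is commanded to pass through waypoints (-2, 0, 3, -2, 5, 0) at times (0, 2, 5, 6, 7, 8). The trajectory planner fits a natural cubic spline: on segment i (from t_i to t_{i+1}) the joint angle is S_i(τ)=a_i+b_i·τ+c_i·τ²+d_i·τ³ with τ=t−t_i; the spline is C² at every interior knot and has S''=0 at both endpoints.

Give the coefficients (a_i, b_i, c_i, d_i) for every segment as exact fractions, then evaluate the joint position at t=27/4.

  seg 0: a=-2 b=5/41 c=0 d=9/41
  seg 1: a=0 b=113/41 c=54/41 d=-26/41
  seg 2: a=3 b=-265/41 c=-180/41 d=240/41
  seg 3: a=-2 b=95/41 c=540/41 d=-348/41
  seg 4: a=5 b=131/41 c=-504/41 d=168/41
S(27/4) = 2339/656

Δ: Δ0=1, Δ1=1, Δ2=-5, Δ3=7, Δ4=-5
row 1: diag=10, rhs=0; c'=3/10, d'=0
row 2: denom=8−3·3/10=71/10; d'=(-36−3·0)/(71/10)=-360/71
row 3: denom=4−1·10/71=274/71; d'=(72−1·-360/71)/(274/71)=2736/137
row 4: denom=4−1·71/274=1025/274; d'=(-72−1·2736/137)/(1025/274)=-1008/41
back: M4=-1008/41
back: M3=2736/137−71/274·-1008/41=1080/41
back: M2=-360/71−10/71·1080/41=-360/41
back: M1=0−3/10·-360/41=108/41
M: M0=0, M1=108/41, M2=-360/41, M3=1080/41, M4=-1008/41, M5=0
seg 0: a=-2, c=M0/2=0, d=(M1−M0)/(6·2)=9/41, b=Δ0−h0·(2M0+M1)/6=5/41
seg 1: a=0, c=M1/2=54/41, d=(M2−M1)/(6·3)=-26/41, b=Δ1−h1·(2M1+M2)/6=113/41
seg 2: a=3, c=M2/2=-180/41, d=(M3−M2)/(6·1)=240/41, b=Δ2−h2·(2M2+M3)/6=-265/41
seg 3: a=-2, c=M3/2=540/41, d=(M4−M3)/(6·1)=-348/41, b=Δ3−h3·(2M3+M4)/6=95/41
seg 4: a=5, c=M4/2=-504/41, d=(M5−M4)/(6·1)=168/41, b=Δ4−h4·(2M4+M5)/6=131/41
t_q=27/4 → seg 3, τ=3/4; S=-2+95/41·τ+540/41·τ²+-348/41·τ³=2339/656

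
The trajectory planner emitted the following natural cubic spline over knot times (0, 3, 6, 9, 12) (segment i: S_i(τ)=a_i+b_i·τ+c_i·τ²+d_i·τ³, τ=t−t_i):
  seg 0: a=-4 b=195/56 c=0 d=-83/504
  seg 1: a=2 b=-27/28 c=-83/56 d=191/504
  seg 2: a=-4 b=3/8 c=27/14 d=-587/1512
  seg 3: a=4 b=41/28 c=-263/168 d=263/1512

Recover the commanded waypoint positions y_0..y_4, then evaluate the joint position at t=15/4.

y_0=-4 y_1=2 y_2=-4 y_3=4 y_4=-1
S(15/4) = 2161/3584

y_0 = S_0(0) = a_0 = -4
y_1 = S_1(0) = a_1 = 2
y_2 = S_2(0) = a_2 = -4
y_3 = S_3(0) = a_3 = 4
y_4 = S_3(3) = -1
t_q=15/4 is in segment 1 (τ=3/4); S_1(τ)=2161/3584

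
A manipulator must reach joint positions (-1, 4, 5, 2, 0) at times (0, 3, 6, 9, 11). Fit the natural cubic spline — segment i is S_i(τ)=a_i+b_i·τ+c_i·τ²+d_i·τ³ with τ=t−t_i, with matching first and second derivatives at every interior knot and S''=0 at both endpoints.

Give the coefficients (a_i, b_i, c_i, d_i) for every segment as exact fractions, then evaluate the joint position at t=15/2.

  seg 0: a=-1 b=133/69 c=0 d=-2/69
  seg 1: a=4 b=79/69 c=-6/23 d=-2/621
  seg 2: a=5 b=-35/69 c=-20/69 d=26/621
  seg 3: a=2 b=-77/69 c=2/23 d=-1/69
S(15/2) = 343/92

Δ: Δ0=5/3, Δ1=1/3, Δ2=-1, Δ3=-1
row 1: diag=12, rhs=-8; c'=1/4, d'=-2/3
row 2: denom=12−3·1/4=45/4; d'=(-8−3·-2/3)/(45/4)=-8/15
row 3: denom=10−3·4/15=46/5; d'=(0−3·-8/15)/(46/5)=4/23
back: M3=4/23
back: M2=-8/15−4/15·4/23=-40/69
back: M1=-2/3−1/4·-40/69=-12/23
M: M0=0, M1=-12/23, M2=-40/69, M3=4/23, M4=0
seg 0: a=-1, c=M0/2=0, d=(M1−M0)/(6·3)=-2/69, b=Δ0−h0·(2M0+M1)/6=133/69
seg 1: a=4, c=M1/2=-6/23, d=(M2−M1)/(6·3)=-2/621, b=Δ1−h1·(2M1+M2)/6=79/69
seg 2: a=5, c=M2/2=-20/69, d=(M3−M2)/(6·3)=26/621, b=Δ2−h2·(2M2+M3)/6=-35/69
seg 3: a=2, c=M3/2=2/23, d=(M4−M3)/(6·2)=-1/69, b=Δ3−h3·(2M3+M4)/6=-77/69
t_q=15/2 → seg 2, τ=3/2; S=5+-35/69·τ+-20/69·τ²+26/621·τ³=343/92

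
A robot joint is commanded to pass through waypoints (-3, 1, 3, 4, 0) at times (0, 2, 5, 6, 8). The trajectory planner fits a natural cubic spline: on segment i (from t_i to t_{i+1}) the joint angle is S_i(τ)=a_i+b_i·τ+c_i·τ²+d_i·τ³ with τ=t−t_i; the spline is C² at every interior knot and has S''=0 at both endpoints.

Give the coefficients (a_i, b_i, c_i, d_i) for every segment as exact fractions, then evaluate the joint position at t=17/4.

Δ: Δ0=2, Δ1=2/3, Δ2=1, Δ3=-2
row 1: diag=10, rhs=-8; c'=3/10, d'=-4/5
row 2: denom=8−3·3/10=71/10; d'=(2−3·-4/5)/(71/10)=44/71
row 3: denom=6−1·10/71=416/71; d'=(-18−1·44/71)/(416/71)=-661/208
back: M3=-661/208
back: M2=44/71−10/71·-661/208=111/104
back: M1=-4/5−3/10·111/104=-233/208
M: M0=0, M1=-233/208, M2=111/104, M3=-661/208, M4=0
seg 0: a=-3, c=M0/2=0, d=(M1−M0)/(6·2)=-233/2496, b=Δ0−h0·(2M0+M1)/6=1481/624
seg 1: a=1, c=M1/2=-233/416, d=(M2−M1)/(6·3)=35/288, b=Δ1−h1·(2M1+M2)/6=391/312
seg 2: a=3, c=M2/2=111/208, d=(M3−M2)/(6·1)=-883/1248, b=Δ2−h2·(2M2+M3)/6=1465/1248
seg 3: a=4, c=M3/2=-661/416, d=(M4−M3)/(6·2)=661/2496, b=Δ3−h3·(2M3+M4)/6=37/312
t_q=17/4 → seg 1, τ=9/4; S=1+391/312·τ+-233/416·τ²+35/288·τ³=63059/26624

  seg 0: a=-3 b=1481/624 c=0 d=-233/2496
  seg 1: a=1 b=391/312 c=-233/416 d=35/288
  seg 2: a=3 b=1465/1248 c=111/208 d=-883/1248
  seg 3: a=4 b=37/312 c=-661/416 d=661/2496
S(17/4) = 63059/26624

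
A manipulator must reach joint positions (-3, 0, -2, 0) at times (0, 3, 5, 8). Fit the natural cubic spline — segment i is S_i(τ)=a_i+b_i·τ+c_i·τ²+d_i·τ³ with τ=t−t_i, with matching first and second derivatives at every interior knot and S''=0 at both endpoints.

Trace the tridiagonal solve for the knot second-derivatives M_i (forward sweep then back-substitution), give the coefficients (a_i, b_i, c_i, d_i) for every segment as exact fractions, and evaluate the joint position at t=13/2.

  seg 0: a=-3 b=83/48 c=0 d=-35/432
  seg 1: a=0 b=-11/24 c=-35/48 d=11/48
  seg 2: a=-2 b=-5/8 c=31/48 d=-31/432
S(13/2) = -221/128

Δ: Δ0=1, Δ1=-1, Δ2=2/3
row 1: diag=10, rhs=-12; c'=1/5, d'=-6/5
row 2: denom=10−2·1/5=48/5; d'=(10−2·-6/5)/(48/5)=31/24
back: M2=31/24
back: M1=-6/5−1/5·31/24=-35/24
M: M0=0, M1=-35/24, M2=31/24, M3=0
seg 0: a=-3, c=M0/2=0, d=(M1−M0)/(6·3)=-35/432, b=Δ0−h0·(2M0+M1)/6=83/48
seg 1: a=0, c=M1/2=-35/48, d=(M2−M1)/(6·2)=11/48, b=Δ1−h1·(2M1+M2)/6=-11/24
seg 2: a=-2, c=M2/2=31/48, d=(M3−M2)/(6·3)=-31/432, b=Δ2−h2·(2M2+M3)/6=-5/8
t_q=13/2 → seg 2, τ=3/2; S=-2+-5/8·τ+31/48·τ²+-31/432·τ³=-221/128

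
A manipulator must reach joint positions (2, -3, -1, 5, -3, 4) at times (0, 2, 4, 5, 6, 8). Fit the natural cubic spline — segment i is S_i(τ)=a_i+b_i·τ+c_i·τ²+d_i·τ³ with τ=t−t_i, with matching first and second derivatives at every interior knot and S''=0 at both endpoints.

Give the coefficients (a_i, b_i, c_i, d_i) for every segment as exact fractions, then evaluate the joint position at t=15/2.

  seg 0: a=2 b=-623/241 c=0 d=41/1928
  seg 1: a=-3 b=-1123/482 c=123/964 d=741/964
  seg 2: a=-1 b=3569/482 c=4569/964 d=-5923/964
  seg 3: a=5 b=-1493/964 c=-3300/241 d=6981/964
  seg 4: a=-3 b=-3475/482 c=7743/964 d=-2581/1928
S(15/2) = -4011/15424

Δ: Δ0=-5/2, Δ1=1, Δ2=6, Δ3=-8, Δ4=7/2
row 1: diag=8, rhs=21; c'=1/4, d'=21/8
row 2: denom=6−2·1/4=11/2; d'=(30−2·21/8)/(11/2)=9/2
row 3: denom=4−1·2/11=42/11; d'=(-84−1·9/2)/(42/11)=-649/28
row 4: denom=6−1·11/42=241/42; d'=(69−1·-649/28)/(241/42)=7743/482
back: M4=7743/482
back: M3=-649/28−11/42·7743/482=-6600/241
back: M2=9/2−2/11·-6600/241=4569/482
back: M1=21/8−1/4·4569/482=123/482
M: M0=0, M1=123/482, M2=4569/482, M3=-6600/241, M4=7743/482, M5=0
seg 0: a=2, c=M0/2=0, d=(M1−M0)/(6·2)=41/1928, b=Δ0−h0·(2M0+M1)/6=-623/241
seg 1: a=-3, c=M1/2=123/964, d=(M2−M1)/(6·2)=741/964, b=Δ1−h1·(2M1+M2)/6=-1123/482
seg 2: a=-1, c=M2/2=4569/964, d=(M3−M2)/(6·1)=-5923/964, b=Δ2−h2·(2M2+M3)/6=3569/482
seg 3: a=5, c=M3/2=-3300/241, d=(M4−M3)/(6·1)=6981/964, b=Δ3−h3·(2M3+M4)/6=-1493/964
seg 4: a=-3, c=M4/2=7743/964, d=(M5−M4)/(6·2)=-2581/1928, b=Δ4−h4·(2M4+M5)/6=-3475/482
t_q=15/2 → seg 4, τ=3/2; S=-3+-3475/482·τ+7743/964·τ²+-2581/1928·τ³=-4011/15424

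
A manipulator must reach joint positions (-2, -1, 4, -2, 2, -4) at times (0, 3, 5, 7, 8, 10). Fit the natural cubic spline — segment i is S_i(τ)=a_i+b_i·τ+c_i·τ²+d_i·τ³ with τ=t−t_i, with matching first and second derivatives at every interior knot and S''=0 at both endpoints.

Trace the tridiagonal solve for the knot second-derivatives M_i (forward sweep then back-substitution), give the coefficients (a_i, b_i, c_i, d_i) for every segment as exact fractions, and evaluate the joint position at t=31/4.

Δ: Δ0=1/3, Δ1=5/2, Δ2=-3, Δ3=4, Δ4=-3
row 1: diag=10, rhs=13; c'=1/5, d'=13/10
row 2: denom=8−2·1/5=38/5; d'=(-33−2·13/10)/(38/5)=-89/19
row 3: denom=6−2·5/19=104/19; d'=(42−2·-89/19)/(104/19)=122/13
row 4: denom=6−1·19/104=605/104; d'=(-42−1·122/13)/(605/104)=-5344/605
back: M4=-5344/605
back: M3=122/13−19/104·-5344/605=6654/605
back: M2=-89/19−5/19·6654/605=-917/121
back: M1=13/10−1/5·-917/121=3407/1210
M: M0=0, M1=3407/1210, M2=-917/121, M3=6654/605, M4=-5344/605, M5=0
seg 0: a=-2, c=M0/2=0, d=(M1−M0)/(6·3)=3407/21780, b=Δ0−h0·(2M0+M1)/6=-7801/7260
seg 1: a=-1, c=M1/2=3407/2420, d=(M2−M1)/(6·2)=-12577/14520, b=Δ1−h1·(2M1+M2)/6=11431/3630
seg 2: a=4, c=M2/2=-917/242, d=(M3−M2)/(6·2)=11239/7260, b=Δ2−h2·(2M2+M3)/6=-2929/1815
seg 3: a=-2, c=M3/2=3327/605, d=(M4−M3)/(6·1)=-5999/1815, b=Δ3−h3·(2M3+M4)/6=298/165
seg 4: a=2, c=M4/2=-2672/605, d=(M5−M4)/(6·2)=1336/1815, b=Δ4−h4·(2M4+M5)/6=5243/1815
t_q=31/4 → seg 3, τ=3/4; S=-2+298/165·τ+3327/605·τ²+-5999/1815·τ³=40789/38720

  seg 0: a=-2 b=-7801/7260 c=0 d=3407/21780
  seg 1: a=-1 b=11431/3630 c=3407/2420 d=-12577/14520
  seg 2: a=4 b=-2929/1815 c=-917/242 d=11239/7260
  seg 3: a=-2 b=298/165 c=3327/605 d=-5999/1815
  seg 4: a=2 b=5243/1815 c=-2672/605 d=1336/1815
S(31/4) = 40789/38720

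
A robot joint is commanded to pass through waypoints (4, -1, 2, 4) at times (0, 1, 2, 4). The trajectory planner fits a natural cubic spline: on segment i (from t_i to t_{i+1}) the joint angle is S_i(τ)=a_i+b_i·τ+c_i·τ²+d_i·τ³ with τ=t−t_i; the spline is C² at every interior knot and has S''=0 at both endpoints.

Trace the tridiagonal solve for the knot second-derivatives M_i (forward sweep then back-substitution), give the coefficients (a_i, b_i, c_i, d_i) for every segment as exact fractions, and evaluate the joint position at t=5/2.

  seg 0: a=4 b=-165/23 c=0 d=50/23
  seg 1: a=-1 b=-15/23 c=150/23 d=-66/23
  seg 2: a=2 b=87/23 c=-48/23 d=8/23
S(5/2) = 157/46

Δ: Δ0=-5, Δ1=3, Δ2=1
row 1: diag=4, rhs=48; c'=1/4, d'=12
row 2: denom=6−1·1/4=23/4; d'=(-12−1·12)/(23/4)=-96/23
back: M2=-96/23
back: M1=12−1/4·-96/23=300/23
M: M0=0, M1=300/23, M2=-96/23, M3=0
seg 0: a=4, c=M0/2=0, d=(M1−M0)/(6·1)=50/23, b=Δ0−h0·(2M0+M1)/6=-165/23
seg 1: a=-1, c=M1/2=150/23, d=(M2−M1)/(6·1)=-66/23, b=Δ1−h1·(2M1+M2)/6=-15/23
seg 2: a=2, c=M2/2=-48/23, d=(M3−M2)/(6·2)=8/23, b=Δ2−h2·(2M2+M3)/6=87/23
t_q=5/2 → seg 2, τ=1/2; S=2+87/23·τ+-48/23·τ²+8/23·τ³=157/46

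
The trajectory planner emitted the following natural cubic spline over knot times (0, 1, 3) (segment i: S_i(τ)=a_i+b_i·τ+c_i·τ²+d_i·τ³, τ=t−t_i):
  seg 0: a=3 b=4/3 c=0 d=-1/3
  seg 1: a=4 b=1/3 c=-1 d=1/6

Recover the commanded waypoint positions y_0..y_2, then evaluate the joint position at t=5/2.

y_0 = S_0(0) = a_0 = 3
y_1 = S_1(0) = a_1 = 4
y_2 = S_1(2) = 2
t_q=5/2 is in segment 1 (τ=3/2); S_1(τ)=45/16

y_0=3 y_1=4 y_2=2
S(5/2) = 45/16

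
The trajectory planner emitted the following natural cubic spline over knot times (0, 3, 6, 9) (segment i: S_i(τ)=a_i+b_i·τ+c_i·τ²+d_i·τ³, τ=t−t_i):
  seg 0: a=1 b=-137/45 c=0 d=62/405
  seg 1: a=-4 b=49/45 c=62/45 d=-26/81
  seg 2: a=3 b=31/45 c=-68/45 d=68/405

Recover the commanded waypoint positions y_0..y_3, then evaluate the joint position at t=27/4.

y_0=1 y_1=-4 y_2=3 y_3=-4
S(27/4) = 219/80

y_0 = S_0(0) = a_0 = 1
y_1 = S_1(0) = a_1 = -4
y_2 = S_2(0) = a_2 = 3
y_3 = S_2(3) = -4
t_q=27/4 is in segment 2 (τ=3/4); S_2(τ)=219/80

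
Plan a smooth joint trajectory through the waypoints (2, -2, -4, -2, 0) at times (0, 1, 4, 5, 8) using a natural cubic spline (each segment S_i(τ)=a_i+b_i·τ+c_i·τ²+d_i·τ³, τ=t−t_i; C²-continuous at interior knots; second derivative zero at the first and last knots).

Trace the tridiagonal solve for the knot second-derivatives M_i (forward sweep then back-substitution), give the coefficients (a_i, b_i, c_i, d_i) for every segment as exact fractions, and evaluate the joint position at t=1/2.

  seg 0: a=2 b=-935/216 c=0 d=71/216
  seg 1: a=-2 b=-361/108 c=71/72 d=-61/1944
  seg 2: a=-4 b=373/216 c=19/27 d=-31/72
  seg 3: a=-2 b=199/108 c=-127/216 d=127/1944
S(1/2) = -71/576

Δ: Δ0=-4, Δ1=-2/3, Δ2=2, Δ3=2/3
row 1: diag=8, rhs=20; c'=3/8, d'=5/2
row 2: denom=8−3·3/8=55/8; d'=(16−3·5/2)/(55/8)=68/55
row 3: denom=8−1·8/55=432/55; d'=(-8−1·68/55)/(432/55)=-127/108
back: M3=-127/108
back: M2=68/55−8/55·-127/108=38/27
back: M1=5/2−3/8·38/27=71/36
M: M0=0, M1=71/36, M2=38/27, M3=-127/108, M4=0
seg 0: a=2, c=M0/2=0, d=(M1−M0)/(6·1)=71/216, b=Δ0−h0·(2M0+M1)/6=-935/216
seg 1: a=-2, c=M1/2=71/72, d=(M2−M1)/(6·3)=-61/1944, b=Δ1−h1·(2M1+M2)/6=-361/108
seg 2: a=-4, c=M2/2=19/27, d=(M3−M2)/(6·1)=-31/72, b=Δ2−h2·(2M2+M3)/6=373/216
seg 3: a=-2, c=M3/2=-127/216, d=(M4−M3)/(6·3)=127/1944, b=Δ3−h3·(2M3+M4)/6=199/108
t_q=1/2 → seg 0, τ=1/2; S=2+-935/216·τ+0·τ²+71/216·τ³=-71/576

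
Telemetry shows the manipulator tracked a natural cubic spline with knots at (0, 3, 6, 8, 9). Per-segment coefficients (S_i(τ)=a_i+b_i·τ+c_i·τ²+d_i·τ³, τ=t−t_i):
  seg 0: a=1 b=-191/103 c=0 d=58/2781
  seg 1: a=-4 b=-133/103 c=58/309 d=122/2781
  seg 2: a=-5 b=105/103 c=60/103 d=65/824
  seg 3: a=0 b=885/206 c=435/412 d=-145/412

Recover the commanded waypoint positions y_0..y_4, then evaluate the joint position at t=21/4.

y_0 = S_0(0) = a_0 = 1
y_1 = S_1(0) = a_1 = -4
y_2 = S_2(0) = a_2 = -5
y_3 = S_3(0) = a_3 = 0
y_4 = S_3(1) = 5
t_q=21/4 is in segment 1 (τ=9/4); S_1(τ)=-17981/3296

y_0=1 y_1=-4 y_2=-5 y_3=0 y_4=5
S(21/4) = -17981/3296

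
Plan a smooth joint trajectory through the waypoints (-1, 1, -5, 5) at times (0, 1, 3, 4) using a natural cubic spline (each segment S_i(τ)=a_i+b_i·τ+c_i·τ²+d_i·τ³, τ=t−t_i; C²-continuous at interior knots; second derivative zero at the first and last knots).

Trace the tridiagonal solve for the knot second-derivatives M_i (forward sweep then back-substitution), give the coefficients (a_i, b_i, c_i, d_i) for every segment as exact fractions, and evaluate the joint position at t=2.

Δ: Δ0=2, Δ1=-3, Δ2=10
row 1: diag=6, rhs=-30; c'=1/3, d'=-5
row 2: denom=6−2·1/3=16/3; d'=(78−2·-5)/(16/3)=33/2
back: M2=33/2
back: M1=-5−1/3·33/2=-21/2
M: M0=0, M1=-21/2, M2=33/2, M3=0
seg 0: a=-1, c=M0/2=0, d=(M1−M0)/(6·1)=-7/4, b=Δ0−h0·(2M0+M1)/6=15/4
seg 1: a=1, c=M1/2=-21/4, d=(M2−M1)/(6·2)=9/4, b=Δ1−h1·(2M1+M2)/6=-3/2
seg 2: a=-5, c=M2/2=33/4, d=(M3−M2)/(6·1)=-11/4, b=Δ2−h2·(2M2+M3)/6=9/2
t_q=2 → seg 1, τ=1; S=1+-3/2·τ+-21/4·τ²+9/4·τ³=-7/2

  seg 0: a=-1 b=15/4 c=0 d=-7/4
  seg 1: a=1 b=-3/2 c=-21/4 d=9/4
  seg 2: a=-5 b=9/2 c=33/4 d=-11/4
S(2) = -7/2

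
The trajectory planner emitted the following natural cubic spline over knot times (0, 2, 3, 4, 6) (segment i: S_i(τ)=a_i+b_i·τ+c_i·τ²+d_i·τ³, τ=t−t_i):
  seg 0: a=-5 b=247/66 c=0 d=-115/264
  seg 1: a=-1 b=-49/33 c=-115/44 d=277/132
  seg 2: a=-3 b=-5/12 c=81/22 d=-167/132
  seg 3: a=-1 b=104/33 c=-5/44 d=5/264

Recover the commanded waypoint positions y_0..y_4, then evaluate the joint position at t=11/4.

y_0=-5 y_1=-1 y_2=-3 y_3=-1 y_4=5
S(11/4) = -7599/2816

y_0 = S_0(0) = a_0 = -5
y_1 = S_1(0) = a_1 = -1
y_2 = S_2(0) = a_2 = -3
y_3 = S_3(0) = a_3 = -1
y_4 = S_3(2) = 5
t_q=11/4 is in segment 1 (τ=3/4); S_1(τ)=-7599/2816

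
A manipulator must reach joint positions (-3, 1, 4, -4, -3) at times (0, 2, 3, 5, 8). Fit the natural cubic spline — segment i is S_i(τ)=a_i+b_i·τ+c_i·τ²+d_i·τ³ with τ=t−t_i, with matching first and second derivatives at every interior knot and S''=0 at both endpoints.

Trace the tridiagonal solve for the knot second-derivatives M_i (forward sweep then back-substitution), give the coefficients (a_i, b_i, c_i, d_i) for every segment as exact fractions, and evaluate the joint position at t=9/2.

  seg 0: a=-3 b=574/489 c=0 d=101/489
  seg 1: a=1 b=1786/489 c=202/163 d=-925/489
  seg 2: a=4 b=223/489 c=-723/163 d=2159/1956
  seg 3: a=-4 b=-1976/489 c=713/326 d=-713/2934
S(9/2) = -8193/5216

Δ: Δ0=2, Δ1=3, Δ2=-4, Δ3=1/3
row 1: diag=6, rhs=6; c'=1/6, d'=1
row 2: denom=6−1·1/6=35/6; d'=(-42−1·1)/(35/6)=-258/35
row 3: denom=10−2·12/35=326/35; d'=(26−2·-258/35)/(326/35)=713/163
back: M3=713/163
back: M2=-258/35−12/35·713/163=-1446/163
back: M1=1−1/6·-1446/163=404/163
M: M0=0, M1=404/163, M2=-1446/163, M3=713/163, M4=0
seg 0: a=-3, c=M0/2=0, d=(M1−M0)/(6·2)=101/489, b=Δ0−h0·(2M0+M1)/6=574/489
seg 1: a=1, c=M1/2=202/163, d=(M2−M1)/(6·1)=-925/489, b=Δ1−h1·(2M1+M2)/6=1786/489
seg 2: a=4, c=M2/2=-723/163, d=(M3−M2)/(6·2)=2159/1956, b=Δ2−h2·(2M2+M3)/6=223/489
seg 3: a=-4, c=M3/2=713/326, d=(M4−M3)/(6·3)=-713/2934, b=Δ3−h3·(2M3+M4)/6=-1976/489
t_q=9/2 → seg 2, τ=3/2; S=4+223/489·τ+-723/163·τ²+2159/1956·τ³=-8193/5216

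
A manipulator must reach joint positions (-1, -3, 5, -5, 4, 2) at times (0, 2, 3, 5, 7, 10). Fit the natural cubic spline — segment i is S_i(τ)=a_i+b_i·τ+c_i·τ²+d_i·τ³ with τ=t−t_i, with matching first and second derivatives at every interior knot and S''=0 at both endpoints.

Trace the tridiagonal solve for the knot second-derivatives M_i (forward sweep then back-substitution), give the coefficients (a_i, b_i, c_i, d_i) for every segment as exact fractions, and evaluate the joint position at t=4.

Δ: Δ0=-1, Δ1=8, Δ2=-5, Δ3=9/2, Δ4=-2/3
row 1: diag=6, rhs=54; c'=1/6, d'=9
row 2: denom=6−1·1/6=35/6; d'=(-78−1·9)/(35/6)=-522/35
row 3: denom=8−2·12/35=256/35; d'=(57−2·-522/35)/(256/35)=3039/256
row 4: denom=10−2·35/128=605/64; d'=(-31−2·3039/256)/(605/64)=-637/110
back: M4=-637/110
back: M3=3039/256−35/128·-637/110=148/11
back: M2=-522/35−12/35·148/11=-1074/55
back: M1=9−1/6·-1074/55=674/55
M: M0=0, M1=674/55, M2=-1074/55, M3=148/11, M4=-637/110, M5=0
seg 0: a=-1, c=M0/2=0, d=(M1−M0)/(6·2)=337/330, b=Δ0−h0·(2M0+M1)/6=-839/165
seg 1: a=-3, c=M1/2=337/55, d=(M2−M1)/(6·1)=-874/165, b=Δ1−h1·(2M1+M2)/6=1183/165
seg 2: a=5, c=M2/2=-537/55, d=(M3−M2)/(6·2)=907/330, b=Δ2−h2·(2M2+M3)/6=53/15
seg 3: a=-5, c=M3/2=74/11, d=(M4−M3)/(6·2)=-2117/1320, b=Δ3−h3·(2M3+M4)/6=-419/165
seg 4: a=4, c=M4/2=-637/220, d=(M5−M4)/(6·3)=637/1980, b=Δ4−h4·(2M4+M5)/6=1691/330
t_q=4 → seg 2, τ=1; S=5+53/15·τ+-537/55·τ²+907/330·τ³=167/110

  seg 0: a=-1 b=-839/165 c=0 d=337/330
  seg 1: a=-3 b=1183/165 c=337/55 d=-874/165
  seg 2: a=5 b=53/15 c=-537/55 d=907/330
  seg 3: a=-5 b=-419/165 c=74/11 d=-2117/1320
  seg 4: a=4 b=1691/330 c=-637/220 d=637/1980
S(4) = 167/110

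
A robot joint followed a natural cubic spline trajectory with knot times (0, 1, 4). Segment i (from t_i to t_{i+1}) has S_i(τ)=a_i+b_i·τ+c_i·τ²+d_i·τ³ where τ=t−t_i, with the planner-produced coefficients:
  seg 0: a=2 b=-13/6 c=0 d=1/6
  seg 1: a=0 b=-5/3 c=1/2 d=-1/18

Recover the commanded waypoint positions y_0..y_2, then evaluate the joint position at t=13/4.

y_0=2 y_1=0 y_2=-2
S(13/4) = -237/128

y_0 = S_0(0) = a_0 = 2
y_1 = S_1(0) = a_1 = 0
y_2 = S_1(3) = -2
t_q=13/4 is in segment 1 (τ=9/4); S_1(τ)=-237/128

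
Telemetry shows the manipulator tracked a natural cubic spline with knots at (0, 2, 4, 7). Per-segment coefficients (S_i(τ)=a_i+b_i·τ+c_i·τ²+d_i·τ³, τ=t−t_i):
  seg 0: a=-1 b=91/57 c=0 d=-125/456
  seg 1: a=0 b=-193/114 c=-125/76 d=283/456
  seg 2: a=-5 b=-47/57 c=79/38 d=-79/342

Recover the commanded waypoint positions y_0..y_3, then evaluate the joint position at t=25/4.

y_0 = S_0(0) = a_0 = -1
y_1 = S_1(0) = a_1 = 0
y_2 = S_2(0) = a_2 = -5
y_3 = S_2(3) = 5
t_q=25/4 is in segment 2 (τ=9/4); S_2(τ)=2525/2432

y_0=-1 y_1=0 y_2=-5 y_3=5
S(25/4) = 2525/2432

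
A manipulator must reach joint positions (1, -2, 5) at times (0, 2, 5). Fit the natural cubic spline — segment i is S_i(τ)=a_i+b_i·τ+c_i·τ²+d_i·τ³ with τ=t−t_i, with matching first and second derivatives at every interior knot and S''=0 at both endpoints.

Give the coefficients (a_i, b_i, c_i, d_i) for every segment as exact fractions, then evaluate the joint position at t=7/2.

  seg 0: a=1 b=-34/15 c=0 d=23/120
  seg 1: a=-2 b=1/30 c=23/20 d=-23/180
S(7/2) = 33/160

Δ: Δ0=-3/2, Δ1=7/3
row 1: diag=10, rhs=23; c'=3/10, d'=23/10
back: M1=23/10
M: M0=0, M1=23/10, M2=0
seg 0: a=1, c=M0/2=0, d=(M1−M0)/(6·2)=23/120, b=Δ0−h0·(2M0+M1)/6=-34/15
seg 1: a=-2, c=M1/2=23/20, d=(M2−M1)/(6·3)=-23/180, b=Δ1−h1·(2M1+M2)/6=1/30
t_q=7/2 → seg 1, τ=3/2; S=-2+1/30·τ+23/20·τ²+-23/180·τ³=33/160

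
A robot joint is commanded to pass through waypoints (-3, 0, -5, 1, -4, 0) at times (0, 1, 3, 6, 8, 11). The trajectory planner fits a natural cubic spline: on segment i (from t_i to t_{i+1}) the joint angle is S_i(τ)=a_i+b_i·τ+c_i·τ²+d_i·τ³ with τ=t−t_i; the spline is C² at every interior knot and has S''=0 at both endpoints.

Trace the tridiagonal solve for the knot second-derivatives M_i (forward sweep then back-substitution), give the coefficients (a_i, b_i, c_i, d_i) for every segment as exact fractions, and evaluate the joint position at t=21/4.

Δ: Δ0=3, Δ1=-5/2, Δ2=2, Δ3=-5/2, Δ4=4/3
row 1: diag=6, rhs=-33; c'=1/3, d'=-11/2
row 2: denom=10−2·1/3=28/3; d'=(27−2·-11/2)/(28/3)=57/14
row 3: denom=10−3·9/28=253/28; d'=(-27−3·57/14)/(253/28)=-1098/253
row 4: denom=10−2·56/253=2418/253; d'=(23−2·-1098/253)/(2418/253)=8015/2418
back: M4=8015/2418
back: M3=-1098/253−56/253·8015/2418=-6134/1209
back: M2=57/14−9/28·-6134/1209=2298/403
back: M1=-11/2−1/3·2298/403=-5965/806
M: M0=0, M1=-5965/806, M2=2298/403, M3=-6134/1209, M4=8015/2418, M5=0
seg 0: a=-3, c=M0/2=0, d=(M1−M0)/(6·1)=-5965/4836, b=Δ0−h0·(2M0+M1)/6=20473/4836
seg 1: a=0, c=M1/2=-5965/1612, d=(M2−M1)/(6·2)=10561/9672, b=Δ1−h1·(2M1+M2)/6=1289/2418
seg 2: a=-5, c=M2/2=1149/403, d=(M3−M2)/(6·3)=-6514/10881, b=Δ2−h2·(2M2+M3)/6=-1409/1209
seg 3: a=1, c=M3/2=-3067/1209, d=(M4−M3)/(6·2)=6761/9672, b=Δ3−h3·(2M3+M4)/6=-269/1209
seg 4: a=-4, c=M4/2=8015/4836, d=(M5−M4)/(6·3)=-8015/43524, b=Δ4−h4·(2M4+M5)/6=-1597/806
t_q=21/4 → seg 2, τ=9/4; S=-5+-1409/1209·τ+1149/403·τ²+-6514/10881·τ³=-97/12896

  seg 0: a=-3 b=20473/4836 c=0 d=-5965/4836
  seg 1: a=0 b=1289/2418 c=-5965/1612 d=10561/9672
  seg 2: a=-5 b=-1409/1209 c=1149/403 d=-6514/10881
  seg 3: a=1 b=-269/1209 c=-3067/1209 d=6761/9672
  seg 4: a=-4 b=-1597/806 c=8015/4836 d=-8015/43524
S(21/4) = -97/12896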